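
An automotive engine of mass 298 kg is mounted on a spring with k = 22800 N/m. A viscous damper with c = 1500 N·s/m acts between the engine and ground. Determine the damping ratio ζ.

0.288

ω_n = √(k/m) = √(22800/298) = 8.747 rad/s.
Critical damping c_c = 2√(k·m) = 2√(22800 × 298) = 5213 N·s/m, so ζ = c/c_c = 1500/5213 = 0.2877.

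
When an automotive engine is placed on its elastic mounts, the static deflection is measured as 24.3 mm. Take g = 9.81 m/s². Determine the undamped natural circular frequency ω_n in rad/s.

20.1 rad/s

ω_n = √(g/δ_st) = √(9.81/0.0243) = √403.7 = 20.09 rad/s.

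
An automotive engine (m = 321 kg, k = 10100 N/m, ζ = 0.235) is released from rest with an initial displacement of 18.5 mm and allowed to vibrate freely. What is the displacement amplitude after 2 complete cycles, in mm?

Logarithmic decrement δ = 2πζ/√(1 − ζ²) = 2π × 0.2350/√(1 − 0.0552) = 1.519.
After n cycles, x_n/x₀ = e^(−nδ), so x_2 = 18.5 × e^(−2 × 1.519) = 18.5 × 0.04792 = 0.8866 mm.

0.887 mm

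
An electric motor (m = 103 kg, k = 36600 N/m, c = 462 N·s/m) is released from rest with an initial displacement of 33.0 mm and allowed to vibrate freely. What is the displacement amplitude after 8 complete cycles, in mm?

0.0799 mm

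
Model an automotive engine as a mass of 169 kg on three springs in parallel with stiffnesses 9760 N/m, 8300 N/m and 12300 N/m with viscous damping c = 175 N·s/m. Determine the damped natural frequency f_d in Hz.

Parallel springs add: k_eq = 9760 + 8300 + 12300 = 30360 N/m.
ω_n = √(k_eq/m) = √(30360/169) = 13.40 rad/s.
Critical damping c_c = 2√(k_eq·m) = 2√(30360 × 169) = 4530 N·s/m, so ζ = c/c_c = 175/4530 = 0.03863.
ω_d = ω_n√(1 − ζ²) = 13.40 × √(1 − 0.00149) = 13.39 rad/s.
f_d = ω_d/(2π) = 2.132 Hz.

2.13 Hz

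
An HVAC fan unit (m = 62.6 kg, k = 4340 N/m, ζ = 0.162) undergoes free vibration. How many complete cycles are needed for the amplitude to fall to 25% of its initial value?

2 cycles

Logarithmic decrement δ = 2πζ/√(1 − ζ²) = 2π × 0.1620/√(1 − 0.0262) = 1.032.
x_n/x₀ = e^(−nδ) ≤ 0.25; take ln: n ≥ ln(1/0.25)/δ = 1.386/1.032 = 1.344.
So 2 complete cycles are required.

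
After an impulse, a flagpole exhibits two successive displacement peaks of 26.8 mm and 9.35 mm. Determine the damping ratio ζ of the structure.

0.165

Logarithmic decrement δ = (1/n)·ln(x₀/x_n) = (1/1)·ln(26.8/9.35) = (1/1)·ln(2.866) = 1.053.
ζ = δ/√(4π² + δ²) = 1.053/√(39.48 + 1.11) = 1.053/6.371 = 0.1653.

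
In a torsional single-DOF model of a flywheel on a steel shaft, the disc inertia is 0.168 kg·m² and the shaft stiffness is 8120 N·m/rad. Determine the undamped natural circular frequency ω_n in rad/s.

220 rad/s

ω_n = √(k_t/J) = √(8120/0.168) = √48330 = 219.8 rad/s.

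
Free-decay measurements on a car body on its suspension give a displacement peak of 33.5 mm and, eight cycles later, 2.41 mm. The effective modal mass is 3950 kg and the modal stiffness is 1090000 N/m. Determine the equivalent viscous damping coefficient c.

6860 N·s/m

Logarithmic decrement δ = (1/n)·ln(x₀/x_n) = (1/8)·ln(33.5/2.41) = (1/8)·ln(13.90) = 0.3290.
ζ = δ/√(4π² + δ²) = 0.3290/√(39.48 + 0.108) = 0.3290/6.292 = 0.05229.
c = ζ · 2√(km) = 0.05229 × 2√(1090000 × 3950) = 0.05229 × 131200 = 6862 N·s/m.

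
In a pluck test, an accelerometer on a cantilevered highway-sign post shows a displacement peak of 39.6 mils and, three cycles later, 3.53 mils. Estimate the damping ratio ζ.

0.127

Logarithmic decrement δ = (1/n)·ln(x₀/x_n) = (1/3)·ln(39.6/3.53) = (1/3)·ln(11.22) = 0.8058.
ζ = δ/√(4π² + δ²) = 0.8058/√(39.48 + 0.649) = 0.8058/6.335 = 0.1272.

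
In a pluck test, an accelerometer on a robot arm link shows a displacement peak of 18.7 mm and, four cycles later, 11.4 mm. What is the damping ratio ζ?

Logarithmic decrement δ = (1/n)·ln(x₀/x_n) = (1/4)·ln(18.7/11.4) = (1/4)·ln(1.640) = 0.1237.
ζ = δ/√(4π² + δ²) = 0.1237/√(39.48 + 0.0153) = 0.1237/6.284 = 0.01969.

0.0197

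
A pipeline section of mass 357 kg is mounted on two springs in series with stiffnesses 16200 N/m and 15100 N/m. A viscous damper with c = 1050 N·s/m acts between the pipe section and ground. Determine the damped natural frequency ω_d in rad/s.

Series springs: 1/k_eq = 1/16200 + 1/15100 = 0.0001280, so k_eq = 7815 N/m.
ω_n = √(k_eq/m) = √(7815/357) = 4.679 rad/s.
Critical damping c_c = 2√(k_eq·m) = 2√(7815 × 357) = 3341 N·s/m, so ζ = c/c_c = 1050/3341 = 0.3143.
ω_d = ω_n√(1 − ζ²) = 4.679 × √(1 − 0.0988) = 4.442 rad/s.

4.44 rad/s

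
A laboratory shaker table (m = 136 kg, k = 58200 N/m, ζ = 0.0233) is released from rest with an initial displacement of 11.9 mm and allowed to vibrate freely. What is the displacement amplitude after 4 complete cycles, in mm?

6.62 mm

Logarithmic decrement δ = 2πζ/√(1 − ζ²) = 2π × 0.02330/√(1 − 0.000543) = 0.1464.
After n cycles, x_n/x₀ = e^(−nδ), so x_4 = 11.9 × e^(−4 × 0.1464) = 11.9 × 0.5567 = 6.625 mm.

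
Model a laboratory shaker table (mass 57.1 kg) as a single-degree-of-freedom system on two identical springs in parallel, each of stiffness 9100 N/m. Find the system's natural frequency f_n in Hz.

2.84 Hz

Parallel springs add: k_eq = 2 × 9100 = 18200 N/m.
ω_n = √(k_eq/m) = √(18200/57.1) = √318.7 = 17.85 rad/s.
f_n = ω_n/(2π) = 17.85/6.283 = 2.841 Hz.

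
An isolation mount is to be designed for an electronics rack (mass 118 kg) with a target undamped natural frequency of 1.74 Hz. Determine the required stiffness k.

14100 N/m

ω_n = 2πf_n = 2π × 1.74 = 10.93 rad/s.
k = m·ω_n² = 118 × 10.93² = 118 × 119.5 = 14100 N/m.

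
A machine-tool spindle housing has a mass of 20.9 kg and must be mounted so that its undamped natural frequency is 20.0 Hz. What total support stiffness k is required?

330000 N/m

ω_n = 2πf_n = 2π × 20.0 = 125.7 rad/s.
k = m·ω_n² = 20.9 × 125.7² = 20.9 × 15790 = 330000 N/m.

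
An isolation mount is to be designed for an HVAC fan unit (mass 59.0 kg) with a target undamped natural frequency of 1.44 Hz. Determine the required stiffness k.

4830 N/m

ω_n = 2πf_n = 2π × 1.44 = 9.048 rad/s.
k = m·ω_n² = 59.0 × 9.048² = 59.0 × 81.86 = 4830 N/m.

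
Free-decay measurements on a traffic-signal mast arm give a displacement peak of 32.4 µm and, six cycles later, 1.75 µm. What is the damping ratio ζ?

0.0772

Logarithmic decrement δ = (1/n)·ln(x₀/x_n) = (1/6)·ln(32.4/1.75) = (1/6)·ln(18.51) = 0.4864.
ζ = δ/√(4π² + δ²) = 0.4864/√(39.48 + 0.237) = 0.4864/6.302 = 0.07719.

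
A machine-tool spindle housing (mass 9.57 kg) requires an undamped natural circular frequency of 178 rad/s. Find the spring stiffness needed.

k = m·ω_n² = 9.57 × 178.0² = 9.57 × 31680 = 303200 N/m.

303000 N/m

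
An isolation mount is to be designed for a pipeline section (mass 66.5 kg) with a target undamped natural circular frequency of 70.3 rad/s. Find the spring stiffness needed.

329000 N/m

k = m·ω_n² = 66.5 × 70.30² = 66.5 × 4942 = 328600 N/m.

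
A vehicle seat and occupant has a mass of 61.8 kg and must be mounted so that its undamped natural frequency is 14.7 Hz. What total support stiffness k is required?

ω_n = 2πf_n = 2π × 14.7 = 92.36 rad/s.
k = m·ω_n² = 61.8 × 92.36² = 61.8 × 8531 = 527200 N/m.

527000 N/m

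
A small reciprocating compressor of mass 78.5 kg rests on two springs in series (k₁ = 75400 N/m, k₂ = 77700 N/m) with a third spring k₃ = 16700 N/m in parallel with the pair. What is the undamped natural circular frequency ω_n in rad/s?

26.5 rad/s

Series pair: k_s = k₁k₂/(k₁+k₂) = (75400)(77700)/(75400 + 77700) = 38270 N/m. In parallel with k₃: k_eq = 38270 + 16700 = 54970 N/m.
ω_n = √(k_eq/m) = √(54970/78.5) = √700.2 = 26.46 rad/s.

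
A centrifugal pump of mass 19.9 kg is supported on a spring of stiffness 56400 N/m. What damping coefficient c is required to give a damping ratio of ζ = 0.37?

c_c = 2√(k·m) = 2√(56400 × 19.9) = 2119 N·s/m.
c = ζ·c_c = 0.37 × 2119 = 784.0 N·s/m.

784 N·s/m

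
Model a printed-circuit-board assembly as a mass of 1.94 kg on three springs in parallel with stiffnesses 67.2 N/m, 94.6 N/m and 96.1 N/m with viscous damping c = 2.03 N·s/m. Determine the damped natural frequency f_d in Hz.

Parallel springs add: k_eq = 67.2 + 94.6 + 96.1 = 257.9 N/m.
ω_n = √(k_eq/m) = √(257.9/1.94) = 11.53 rad/s.
Critical damping c_c = 2√(k_eq·m) = 2√(257.9 × 1.94) = 44.74 N·s/m, so ζ = c/c_c = 2.03/44.74 = 0.04538.
ω_d = ω_n√(1 − ζ²) = 11.53 × √(1 − 0.00206) = 11.52 rad/s.
f_d = ω_d/(2π) = 1.833 Hz.

1.83 Hz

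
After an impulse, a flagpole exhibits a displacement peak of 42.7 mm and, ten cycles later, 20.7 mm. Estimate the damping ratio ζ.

0.0115

Logarithmic decrement δ = (1/n)·ln(x₀/x_n) = (1/10)·ln(42.7/20.7) = (1/10)·ln(2.063) = 0.07241.
ζ = δ/√(4π² + δ²) = 0.07241/√(39.48 + 0.00524) = 0.07241/6.284 = 0.01152.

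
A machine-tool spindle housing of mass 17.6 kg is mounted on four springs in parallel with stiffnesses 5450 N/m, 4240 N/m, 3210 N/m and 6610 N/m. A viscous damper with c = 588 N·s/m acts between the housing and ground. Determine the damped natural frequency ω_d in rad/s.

Parallel springs add: k_eq = 5450 + 4240 + 3210 + 6610 = 19510 N/m.
ω_n = √(k_eq/m) = √(19510/17.6) = 33.29 rad/s.
Critical damping c_c = 2√(k_eq·m) = 2√(19510 × 17.6) = 1172 N·s/m, so ζ = c/c_c = 588/1172 = 0.5017.
ω_d = ω_n√(1 − ζ²) = 33.29 × √(1 − 0.252) = 28.80 rad/s.

28.8 rad/s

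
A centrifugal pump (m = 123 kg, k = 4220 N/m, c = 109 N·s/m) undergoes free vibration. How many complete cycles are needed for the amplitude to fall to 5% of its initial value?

7 cycles

ζ = c/(2√(km)) = 109/(2√(4220 × 123)) = 109/1441 = 0.07565.
Logarithmic decrement δ = 2πζ/√(1 − ζ²) = 2π × 0.07565/√(1 − 0.00572) = 0.4767.
x_n/x₀ = e^(−nδ) ≤ 0.05; take ln: n ≥ ln(1/0.05)/δ = 2.996/0.4767 = 6.285.
So 7 complete cycles are required.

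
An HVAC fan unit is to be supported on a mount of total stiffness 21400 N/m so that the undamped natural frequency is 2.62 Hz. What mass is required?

ω_n = 2πf_n = 2π × 2.62 = 16.46 rad/s.
m = k/ω_n² = 21400/16.46² = 21400/271.0 = 78.97 kg.

79.0 kg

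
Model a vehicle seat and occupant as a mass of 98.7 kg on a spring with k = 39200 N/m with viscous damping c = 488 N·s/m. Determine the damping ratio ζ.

0.124

ω_n = √(k/m) = √(39200/98.7) = 19.93 rad/s.
Critical damping c_c = 2√(k·m) = 2√(39200 × 98.7) = 3934 N·s/m, so ζ = c/c_c = 488/3934 = 0.1240.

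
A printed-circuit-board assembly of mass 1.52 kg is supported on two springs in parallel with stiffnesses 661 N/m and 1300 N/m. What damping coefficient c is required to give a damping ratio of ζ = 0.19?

Parallel springs add: k_eq = 661 + 1300 = 1961 N/m.
c_c = 2√(k_eq·m) = 2√(1961 × 1.52) = 109.2 N·s/m.
c = ζ·c_c = 0.19 × 109.2 = 20.75 N·s/m.

20.7 N·s/m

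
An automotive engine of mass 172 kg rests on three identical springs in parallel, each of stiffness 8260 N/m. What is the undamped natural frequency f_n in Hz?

Parallel springs add: k_eq = 3 × 8260 = 24780 N/m.
ω_n = √(k_eq/m) = √(24780/172) = √144.1 = 12.00 rad/s.
f_n = ω_n/(2π) = 12.00/6.283 = 1.910 Hz.

1.91 Hz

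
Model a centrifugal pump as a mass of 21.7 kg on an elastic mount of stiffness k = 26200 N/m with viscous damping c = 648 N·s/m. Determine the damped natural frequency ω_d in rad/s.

31.4 rad/s

ω_n = √(k/m) = √(26200/21.7) = 34.75 rad/s.
Critical damping c_c = 2√(k·m) = 2√(26200 × 21.7) = 1508 N·s/m, so ζ = c/c_c = 648/1508 = 0.4297.
ω_d = ω_n√(1 − ζ²) = 34.75 × √(1 − 0.185) = 31.38 rad/s.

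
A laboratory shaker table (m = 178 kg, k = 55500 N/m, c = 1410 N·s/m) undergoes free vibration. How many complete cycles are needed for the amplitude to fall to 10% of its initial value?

2 cycles

ζ = c/(2√(km)) = 1410/(2√(55500 × 178)) = 1410/6286 = 0.2243.
Logarithmic decrement δ = 2πζ/√(1 − ζ²) = 2π × 0.2243/√(1 − 0.0503) = 1.446.
x_n/x₀ = e^(−nδ) ≤ 0.1; take ln: n ≥ ln(1/0.1)/δ = 2.303/1.446 = 1.592.
So 2 complete cycles are required.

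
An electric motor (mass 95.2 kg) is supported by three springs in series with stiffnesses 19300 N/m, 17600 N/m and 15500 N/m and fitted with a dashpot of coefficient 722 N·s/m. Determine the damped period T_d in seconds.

Series springs: 1/k_eq = 1/19300 + 1/17600 + 1/15500 = 0.0001731, so k_eq = 5775 N/m.
ω_n = √(k_eq/m) = √(5775/95.2) = 7.789 rad/s.
Critical damping c_c = 2√(k_eq·m) = 2√(5775 × 95.2) = 1483 N·s/m, so ζ = c/c_c = 722/1483 = 0.4869.
ω_d = ω_n√(1 − ζ²) = 7.789 × √(1 − 0.237) = 6.803 rad/s.
T_d = 2π/ω_d = 0.9235 s.

0.924 s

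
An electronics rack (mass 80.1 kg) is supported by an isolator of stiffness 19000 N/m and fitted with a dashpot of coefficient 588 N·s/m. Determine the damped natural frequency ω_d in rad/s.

15.0 rad/s

ω_n = √(k/m) = √(19000/80.1) = 15.40 rad/s.
Critical damping c_c = 2√(k·m) = 2√(19000 × 80.1) = 2467 N·s/m, so ζ = c/c_c = 588/2467 = 0.2383.
ω_d = ω_n√(1 − ζ²) = 15.40 × √(1 − 0.0568) = 14.96 rad/s.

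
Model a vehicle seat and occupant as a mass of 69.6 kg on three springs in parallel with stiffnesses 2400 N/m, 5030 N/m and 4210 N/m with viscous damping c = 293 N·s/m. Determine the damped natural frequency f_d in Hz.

2.03 Hz

Parallel springs add: k_eq = 2400 + 5030 + 4210 = 11640 N/m.
ω_n = √(k_eq/m) = √(11640/69.6) = 12.93 rad/s.
Critical damping c_c = 2√(k_eq·m) = 2√(11640 × 69.6) = 1800 N·s/m, so ζ = c/c_c = 293/1800 = 0.1628.
ω_d = ω_n√(1 − ζ²) = 12.93 × √(1 − 0.0265) = 12.76 rad/s.
f_d = ω_d/(2π) = 2.031 Hz.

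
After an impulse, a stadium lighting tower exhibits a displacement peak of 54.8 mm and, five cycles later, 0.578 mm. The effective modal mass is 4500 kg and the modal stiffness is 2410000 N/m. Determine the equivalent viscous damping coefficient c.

29900 N·s/m

Logarithmic decrement δ = (1/n)·ln(x₀/x_n) = (1/5)·ln(54.8/0.578) = (1/5)·ln(94.81) = 0.9104.
ζ = δ/√(4π² + δ²) = 0.9104/√(39.48 + 0.829) = 0.9104/6.349 = 0.1434.
c = ζ · 2√(km) = 0.1434 × 2√(2410000 × 4500) = 0.1434 × 208300 = 29870 N·s/m.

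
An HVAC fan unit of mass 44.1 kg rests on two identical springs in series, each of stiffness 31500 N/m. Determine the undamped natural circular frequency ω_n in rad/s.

18.9 rad/s

Series springs: 1/k_eq = 2/31500, so k_eq = 31500/2 = 15750 N/m.
ω_n = √(k_eq/m) = √(15750/44.1) = √357.1 = 18.90 rad/s.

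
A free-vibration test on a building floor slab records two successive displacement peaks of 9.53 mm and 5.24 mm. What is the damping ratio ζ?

0.0948

Logarithmic decrement δ = (1/n)·ln(x₀/x_n) = (1/1)·ln(9.53/5.24) = (1/1)·ln(1.819) = 0.5981.
ζ = δ/√(4π² + δ²) = 0.5981/√(39.48 + 0.358) = 0.5981/6.312 = 0.09477.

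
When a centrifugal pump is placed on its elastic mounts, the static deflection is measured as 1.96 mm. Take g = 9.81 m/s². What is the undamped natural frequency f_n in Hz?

ω_n = √(g/δ_st) = √(9.81/0.00196) = √5005 = 70.75 rad/s.
f_n = ω_n/(2π) = 70.75/6.283 = 11.26 Hz.

11.3 Hz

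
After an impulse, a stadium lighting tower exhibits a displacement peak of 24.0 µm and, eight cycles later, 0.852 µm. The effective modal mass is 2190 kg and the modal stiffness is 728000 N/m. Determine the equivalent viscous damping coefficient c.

5290 N·s/m

Logarithmic decrement δ = (1/n)·ln(x₀/x_n) = (1/8)·ln(24.0/0.852) = (1/8)·ln(28.17) = 0.4173.
ζ = δ/√(4π² + δ²) = 0.4173/√(39.48 + 0.174) = 0.4173/6.297 = 0.06627.
c = ζ · 2√(km) = 0.06627 × 2√(728000 × 2190) = 0.06627 × 79860 = 5292 N·s/m.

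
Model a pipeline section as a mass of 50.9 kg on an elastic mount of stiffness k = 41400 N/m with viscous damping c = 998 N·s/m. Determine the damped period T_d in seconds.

0.235 s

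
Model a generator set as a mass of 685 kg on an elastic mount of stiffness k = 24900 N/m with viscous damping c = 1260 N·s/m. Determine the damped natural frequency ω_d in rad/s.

ω_n = √(k/m) = √(24900/685) = 6.029 rad/s.
Critical damping c_c = 2√(k·m) = 2√(24900 × 685) = 8260 N·s/m, so ζ = c/c_c = 1260/8260 = 0.1525.
ω_d = ω_n√(1 − ζ²) = 6.029 × √(1 − 0.0233) = 5.959 rad/s.

5.96 rad/s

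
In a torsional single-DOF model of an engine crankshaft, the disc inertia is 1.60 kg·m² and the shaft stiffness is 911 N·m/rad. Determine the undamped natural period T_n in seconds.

ω_n = √(k_t/J) = √(911/1.60) = √569.4 = 23.86 rad/s.
T_n = 2π/ω_n = 6.283/23.86 = 0.2633 s.

0.263 s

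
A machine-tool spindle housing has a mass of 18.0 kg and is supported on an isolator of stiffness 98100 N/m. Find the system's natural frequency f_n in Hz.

11.7 Hz

ω_n = √(k/m) = √(98100/18.0) = √5450 = 73.82 rad/s.
f_n = ω_n/(2π) = 73.82/6.283 = 11.75 Hz.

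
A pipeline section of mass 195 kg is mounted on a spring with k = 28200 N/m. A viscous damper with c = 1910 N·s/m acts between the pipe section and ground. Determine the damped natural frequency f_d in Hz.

ω_n = √(k/m) = √(28200/195) = 12.03 rad/s.
Critical damping c_c = 2√(k·m) = 2√(28200 × 195) = 4690 N·s/m, so ζ = c/c_c = 1910/4690 = 0.4073.
ω_d = ω_n√(1 − ζ²) = 12.03 × √(1 − 0.166) = 10.98 rad/s.
f_d = ω_d/(2π) = 1.748 Hz.

1.75 Hz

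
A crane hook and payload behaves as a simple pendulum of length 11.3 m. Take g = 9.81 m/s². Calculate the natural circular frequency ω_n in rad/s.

0.932 rad/s

For a simple pendulum ω_n = √(g/L) = √(9.81/11.3) = √0.8681 = 0.9317 rad/s.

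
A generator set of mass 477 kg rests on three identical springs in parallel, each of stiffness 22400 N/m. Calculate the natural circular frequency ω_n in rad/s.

11.9 rad/s

Parallel springs add: k_eq = 3 × 22400 = 67200 N/m.
ω_n = √(k_eq/m) = √(67200/477) = √140.9 = 11.87 rad/s.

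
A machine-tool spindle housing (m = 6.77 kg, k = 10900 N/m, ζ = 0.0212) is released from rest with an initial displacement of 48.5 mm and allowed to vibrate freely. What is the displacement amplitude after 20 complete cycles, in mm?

Logarithmic decrement δ = 2πζ/√(1 − ζ²) = 2π × 0.02120/√(1 − 0.000449) = 0.1332.
After n cycles, x_n/x₀ = e^(−nδ), so x_20 = 48.5 × e^(−20 × 0.1332) = 48.5 × 0.06962 = 3.377 mm.

3.38 mm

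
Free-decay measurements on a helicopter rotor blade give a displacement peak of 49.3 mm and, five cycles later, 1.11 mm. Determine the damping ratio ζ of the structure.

0.120

Logarithmic decrement δ = (1/n)·ln(x₀/x_n) = (1/5)·ln(49.3/1.11) = (1/5)·ln(44.41) = 0.7587.
ζ = δ/√(4π² + δ²) = 0.7587/√(39.48 + 0.576) = 0.7587/6.329 = 0.1199.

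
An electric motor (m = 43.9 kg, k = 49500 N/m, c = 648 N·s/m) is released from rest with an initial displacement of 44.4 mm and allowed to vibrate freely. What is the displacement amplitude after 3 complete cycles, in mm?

0.635 mm

ζ = c/(2√(km)) = 648/(2√(49500 × 43.9)) = 648/2948 = 0.2198.
Logarithmic decrement δ = 2πζ/√(1 − ζ²) = 2π × 0.2198/√(1 − 0.0483) = 1.416.
After n cycles, x_n/x₀ = e^(−nδ), so x_3 = 44.4 × e^(−3 × 1.416) = 44.4 × 0.01431 = 0.6354 mm.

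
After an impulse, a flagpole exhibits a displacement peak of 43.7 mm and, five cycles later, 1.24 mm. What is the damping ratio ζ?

0.113

Logarithmic decrement δ = (1/n)·ln(x₀/x_n) = (1/5)·ln(43.7/1.24) = (1/5)·ln(35.24) = 0.7124.
ζ = δ/√(4π² + δ²) = 0.7124/√(39.48 + 0.508) = 0.7124/6.323 = 0.1127.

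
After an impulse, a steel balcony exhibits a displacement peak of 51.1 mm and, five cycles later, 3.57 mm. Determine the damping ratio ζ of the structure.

0.0844

Logarithmic decrement δ = (1/n)·ln(x₀/x_n) = (1/5)·ln(51.1/3.57) = (1/5)·ln(14.31) = 0.5322.
ζ = δ/√(4π² + δ²) = 0.5322/√(39.48 + 0.283) = 0.5322/6.306 = 0.08441.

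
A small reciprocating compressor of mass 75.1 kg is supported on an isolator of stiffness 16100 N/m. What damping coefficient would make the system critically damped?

2200 N·s/m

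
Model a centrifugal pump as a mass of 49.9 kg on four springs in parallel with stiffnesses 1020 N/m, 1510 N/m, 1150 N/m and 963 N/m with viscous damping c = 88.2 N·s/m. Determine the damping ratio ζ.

Parallel springs add: k_eq = 1020 + 1510 + 1150 + 963 = 4643 N/m.
ω_n = √(k_eq/m) = √(4643/49.9) = 9.646 rad/s.
Critical damping c_c = 2√(k_eq·m) = 2√(4643 × 49.9) = 962.7 N·s/m, so ζ = c/c_c = 88.2/962.7 = 0.09162.

0.0916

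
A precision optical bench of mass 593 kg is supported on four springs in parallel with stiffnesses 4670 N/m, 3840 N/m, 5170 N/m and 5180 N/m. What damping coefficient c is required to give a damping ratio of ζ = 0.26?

Parallel springs add: k_eq = 4670 + 3840 + 5170 + 5180 = 18860 N/m.
c_c = 2√(k_eq·m) = 2√(18860 × 593) = 6688 N·s/m.
c = ζ·c_c = 0.26 × 6688 = 1739 N·s/m.

1740 N·s/m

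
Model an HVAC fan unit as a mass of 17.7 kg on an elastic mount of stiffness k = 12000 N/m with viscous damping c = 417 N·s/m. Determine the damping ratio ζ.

ω_n = √(k/m) = √(12000/17.7) = 26.04 rad/s.
Critical damping c_c = 2√(k·m) = 2√(12000 × 17.7) = 921.7 N·s/m, so ζ = c/c_c = 417/921.7 = 0.4524.

0.452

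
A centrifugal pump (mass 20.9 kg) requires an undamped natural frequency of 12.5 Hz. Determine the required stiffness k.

ω_n = 2πf_n = 2π × 12.5 = 78.54 rad/s.
k = m·ω_n² = 20.9 × 78.54² = 20.9 × 6169 = 128900 N/m.

129000 N/m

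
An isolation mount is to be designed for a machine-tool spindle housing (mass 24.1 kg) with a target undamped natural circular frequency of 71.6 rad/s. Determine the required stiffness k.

124000 N/m

k = m·ω_n² = 24.1 × 71.60² = 24.1 × 5127 = 123600 N/m.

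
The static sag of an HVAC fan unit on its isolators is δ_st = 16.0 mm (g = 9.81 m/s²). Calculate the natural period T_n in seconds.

0.254 s

ω_n = √(g/δ_st) = √(9.81/0.0160) = √613.1 = 24.76 rad/s.
T_n = 2π/ω_n = 6.283/24.76 = 0.2537 s.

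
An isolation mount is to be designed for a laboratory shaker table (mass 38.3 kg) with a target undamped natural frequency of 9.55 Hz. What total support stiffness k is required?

ω_n = 2πf_n = 2π × 9.55 = 60.00 rad/s.
k = m·ω_n² = 38.3 × 60.00² = 38.3 × 3601 = 137900 N/m.

138000 N/m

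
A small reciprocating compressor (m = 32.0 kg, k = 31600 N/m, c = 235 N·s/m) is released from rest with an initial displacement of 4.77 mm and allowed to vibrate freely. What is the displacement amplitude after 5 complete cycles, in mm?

0.118 mm

ζ = c/(2√(km)) = 235/(2√(31600 × 32.0)) = 235/2011 = 0.1168.
Logarithmic decrement δ = 2πζ/√(1 − ζ²) = 2π × 0.1168/√(1 − 0.0137) = 0.7392.
After n cycles, x_n/x₀ = e^(−nδ), so x_5 = 4.77 × e^(−5 × 0.7392) = 4.77 × 0.02482 = 0.1184 mm.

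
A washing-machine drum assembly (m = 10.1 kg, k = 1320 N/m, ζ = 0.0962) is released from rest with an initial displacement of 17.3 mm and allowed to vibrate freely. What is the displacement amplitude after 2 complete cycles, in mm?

Logarithmic decrement δ = 2πζ/√(1 − ζ²) = 2π × 0.09620/√(1 − 0.00925) = 0.6073.
After n cycles, x_n/x₀ = e^(−nδ), so x_2 = 17.3 × e^(−2 × 0.6073) = 17.3 × 0.2969 = 5.136 mm.

5.14 mm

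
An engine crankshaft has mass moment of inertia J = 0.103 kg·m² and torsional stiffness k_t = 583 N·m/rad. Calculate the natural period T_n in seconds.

0.0835 s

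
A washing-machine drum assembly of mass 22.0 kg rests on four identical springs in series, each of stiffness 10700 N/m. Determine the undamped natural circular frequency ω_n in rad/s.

Series springs: 1/k_eq = 4/10700, so k_eq = 10700/4 = 2675 N/m.
ω_n = √(k_eq/m) = √(2675/22.0) = √121.6 = 11.03 rad/s.

11.0 rad/s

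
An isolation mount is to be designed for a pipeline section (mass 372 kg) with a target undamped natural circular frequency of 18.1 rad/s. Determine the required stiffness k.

122000 N/m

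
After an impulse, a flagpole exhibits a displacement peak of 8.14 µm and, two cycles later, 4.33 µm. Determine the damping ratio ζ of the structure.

0.0502

Logarithmic decrement δ = (1/n)·ln(x₀/x_n) = (1/2)·ln(8.14/4.33) = (1/2)·ln(1.880) = 0.3156.
ζ = δ/√(4π² + δ²) = 0.3156/√(39.48 + 0.0996) = 0.3156/6.291 = 0.05017.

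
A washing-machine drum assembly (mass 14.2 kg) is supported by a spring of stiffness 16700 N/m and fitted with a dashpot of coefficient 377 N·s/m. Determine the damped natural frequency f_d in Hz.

ω_n = √(k/m) = √(16700/14.2) = 34.29 rad/s.
Critical damping c_c = 2√(k·m) = 2√(16700 × 14.2) = 973.9 N·s/m, so ζ = c/c_c = 377/973.9 = 0.3871.
ω_d = ω_n√(1 − ζ²) = 34.29 × √(1 − 0.150) = 31.62 rad/s.
f_d = ω_d/(2π) = 5.033 Hz.

5.03 Hz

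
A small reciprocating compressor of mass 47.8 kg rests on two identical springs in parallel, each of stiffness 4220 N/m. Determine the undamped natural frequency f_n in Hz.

2.11 Hz

Parallel springs add: k_eq = 2 × 4220 = 8440 N/m.
ω_n = √(k_eq/m) = √(8440/47.8) = √176.6 = 13.29 rad/s.
f_n = ω_n/(2π) = 13.29/6.283 = 2.115 Hz.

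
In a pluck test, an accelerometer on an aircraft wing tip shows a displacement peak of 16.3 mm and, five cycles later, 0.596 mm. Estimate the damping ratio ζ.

0.105

Logarithmic decrement δ = (1/n)·ln(x₀/x_n) = (1/5)·ln(16.3/0.596) = (1/5)·ln(27.35) = 0.6617.
ζ = δ/√(4π² + δ²) = 0.6617/√(39.48 + 0.438) = 0.6617/6.318 = 0.1047.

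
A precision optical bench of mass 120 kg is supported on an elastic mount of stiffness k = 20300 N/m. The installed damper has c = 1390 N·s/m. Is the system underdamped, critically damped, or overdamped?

underdamped

c_c = 2√(k·m) = 3122 N·s/m; ζ = c/c_c = 1390/3122 = 0.445.
Since ζ < 1 the system is underdamped.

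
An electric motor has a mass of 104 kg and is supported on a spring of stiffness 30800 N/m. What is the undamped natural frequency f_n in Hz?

ω_n = √(k/m) = √(30800/104) = √296.2 = 17.21 rad/s.
f_n = ω_n/(2π) = 17.21/6.283 = 2.739 Hz.

2.74 Hz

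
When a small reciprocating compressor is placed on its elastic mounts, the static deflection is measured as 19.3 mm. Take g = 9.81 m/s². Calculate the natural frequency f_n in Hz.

ω_n = √(g/δ_st) = √(9.81/0.0193) = √508.3 = 22.55 rad/s.
f_n = ω_n/(2π) = 22.55/6.283 = 3.588 Hz.

3.59 Hz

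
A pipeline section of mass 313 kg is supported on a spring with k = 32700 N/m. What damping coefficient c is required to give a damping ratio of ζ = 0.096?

614 N·s/m

c_c = 2√(k·m) = 2√(32700 × 313) = 6398 N·s/m.
c = ζ·c_c = 0.096 × 6398 = 614.3 N·s/m.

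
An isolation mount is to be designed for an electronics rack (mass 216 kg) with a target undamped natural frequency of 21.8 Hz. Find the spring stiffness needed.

ω_n = 2πf_n = 2π × 21.8 = 137.0 rad/s.
k = m·ω_n² = 216 × 137.0² = 216 × 18760 = 4053000 N/m.

4050000 N/m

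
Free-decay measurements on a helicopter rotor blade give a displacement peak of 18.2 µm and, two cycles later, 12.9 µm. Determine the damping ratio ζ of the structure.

0.0274

Logarithmic decrement δ = (1/n)·ln(x₀/x_n) = (1/2)·ln(18.2/12.9) = (1/2)·ln(1.411) = 0.1721.
ζ = δ/√(4π² + δ²) = 0.1721/√(39.48 + 0.0296) = 0.1721/6.286 = 0.02738.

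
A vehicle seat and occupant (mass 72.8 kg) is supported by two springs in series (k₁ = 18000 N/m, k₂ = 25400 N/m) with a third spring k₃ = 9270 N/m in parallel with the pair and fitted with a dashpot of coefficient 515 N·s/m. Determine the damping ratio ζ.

Series pair: k_s = k₁k₂/(k₁+k₂) = (18000)(25400)/(18000 + 25400) = 10530 N/m. In parallel with k₃: k_eq = 10530 + 9270 = 19800 N/m.
ω_n = √(k_eq/m) = √(19800/72.8) = 16.49 rad/s.
Critical damping c_c = 2√(k_eq·m) = 2√(19800 × 72.8) = 2401 N·s/m, so ζ = c/c_c = 515/2401 = 0.2145.

0.214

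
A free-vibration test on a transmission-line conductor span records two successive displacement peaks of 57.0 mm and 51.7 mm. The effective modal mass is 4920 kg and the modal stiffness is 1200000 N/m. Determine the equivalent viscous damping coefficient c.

2390 N·s/m

Logarithmic decrement δ = (1/n)·ln(x₀/x_n) = (1/1)·ln(57.0/51.7) = (1/1)·ln(1.103) = 0.09759.
ζ = δ/√(4π² + δ²) = 0.09759/√(39.48 + 0.00952) = 0.09759/6.284 = 0.01553.
c = ζ · 2√(km) = 0.01553 × 2√(1200000 × 4920) = 0.01553 × 153700 = 2387 N·s/m.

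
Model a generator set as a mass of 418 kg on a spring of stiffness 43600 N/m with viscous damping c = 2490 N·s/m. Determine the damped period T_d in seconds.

0.643 s

ω_n = √(k/m) = √(43600/418) = 10.21 rad/s.
Critical damping c_c = 2√(k·m) = 2√(43600 × 418) = 8538 N·s/m, so ζ = c/c_c = 2490/8538 = 0.2916.
ω_d = ω_n√(1 − ζ²) = 10.21 × √(1 − 0.0851) = 9.769 rad/s.
T_d = 2π/ω_d = 0.6432 s.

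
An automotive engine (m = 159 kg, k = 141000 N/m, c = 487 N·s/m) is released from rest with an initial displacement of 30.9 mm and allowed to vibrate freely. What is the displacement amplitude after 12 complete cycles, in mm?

ζ = c/(2√(km)) = 487/(2√(141000 × 159)) = 487/9470 = 0.05143.
Logarithmic decrement δ = 2πζ/√(1 − ζ²) = 2π × 0.05143/√(1 − 0.00264) = 0.3236.
After n cycles, x_n/x₀ = e^(−nδ), so x_12 = 30.9 × e^(−12 × 0.3236) = 30.9 × 0.02060 = 0.6364 mm.

0.636 mm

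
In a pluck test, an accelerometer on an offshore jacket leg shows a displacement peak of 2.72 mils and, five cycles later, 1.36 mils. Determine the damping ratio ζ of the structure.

Logarithmic decrement δ = (1/n)·ln(x₀/x_n) = (1/5)·ln(2.72/1.36) = (1/5)·ln(2.000) = 0.1386.
ζ = δ/√(4π² + δ²) = 0.1386/√(39.48 + 0.0192) = 0.1386/6.285 = 0.02206.

0.0221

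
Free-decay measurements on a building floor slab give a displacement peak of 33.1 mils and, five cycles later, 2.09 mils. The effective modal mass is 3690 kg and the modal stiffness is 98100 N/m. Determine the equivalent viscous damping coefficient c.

Logarithmic decrement δ = (1/n)·ln(x₀/x_n) = (1/5)·ln(33.1/2.09) = (1/5)·ln(15.84) = 0.5525.
ζ = δ/√(4π² + δ²) = 0.5525/√(39.48 + 0.305) = 0.5525/6.307 = 0.08759.
c = ζ · 2√(km) = 0.08759 × 2√(98100 × 3690) = 0.08759 × 38050 = 3333 N·s/m.

3330 N·s/m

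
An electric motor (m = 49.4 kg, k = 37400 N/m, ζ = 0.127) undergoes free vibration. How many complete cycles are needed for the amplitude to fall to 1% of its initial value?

Logarithmic decrement δ = 2πζ/√(1 − ζ²) = 2π × 0.1270/√(1 − 0.0161) = 0.8045.
x_n/x₀ = e^(−nδ) ≤ 0.01; take ln: n ≥ ln(1/0.01)/δ = 4.605/0.8045 = 5.724.
So 6 complete cycles are required.

6 cycles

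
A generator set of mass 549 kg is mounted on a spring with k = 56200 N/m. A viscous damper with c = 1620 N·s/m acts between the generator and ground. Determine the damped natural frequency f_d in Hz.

ω_n = √(k/m) = √(56200/549) = 10.12 rad/s.
Critical damping c_c = 2√(k·m) = 2√(56200 × 549) = 11110 N·s/m, so ζ = c/c_c = 1620/11110 = 0.1458.
ω_d = ω_n√(1 − ζ²) = 10.12 × √(1 − 0.0213) = 10.01 rad/s.
f_d = ω_d/(2π) = 1.593 Hz.

1.59 Hz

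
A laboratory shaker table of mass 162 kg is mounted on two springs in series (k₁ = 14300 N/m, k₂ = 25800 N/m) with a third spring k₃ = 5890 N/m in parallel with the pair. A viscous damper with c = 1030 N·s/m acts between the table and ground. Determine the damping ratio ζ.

Series pair: k_s = k₁k₂/(k₁+k₂) = (14300)(25800)/(14300 + 25800) = 9200 N/m. In parallel with k₃: k_eq = 9200 + 5890 = 15090 N/m.
ω_n = √(k_eq/m) = √(15090/162) = 9.651 rad/s.
Critical damping c_c = 2√(k_eq·m) = 2√(15090 × 162) = 3127 N·s/m, so ζ = c/c_c = 1030/3127 = 0.3294.

0.329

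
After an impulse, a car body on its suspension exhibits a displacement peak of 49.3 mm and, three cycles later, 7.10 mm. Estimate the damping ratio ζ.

0.102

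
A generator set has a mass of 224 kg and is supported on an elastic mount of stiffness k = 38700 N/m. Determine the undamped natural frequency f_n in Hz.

2.09 Hz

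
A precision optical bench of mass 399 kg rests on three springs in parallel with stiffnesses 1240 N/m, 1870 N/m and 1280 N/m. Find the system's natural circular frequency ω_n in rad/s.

Parallel springs add: k_eq = 1240 + 1870 + 1280 = 4390 N/m.
ω_n = √(k_eq/m) = √(4390/399) = √11.00 = 3.317 rad/s.

3.32 rad/s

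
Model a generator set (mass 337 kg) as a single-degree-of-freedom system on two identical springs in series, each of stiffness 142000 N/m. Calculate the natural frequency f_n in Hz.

Series springs: 1/k_eq = 2/142000, so k_eq = 142000/2 = 71000 N/m.
ω_n = √(k_eq/m) = √(71000/337) = √210.7 = 14.51 rad/s.
f_n = ω_n/(2π) = 14.51/6.283 = 2.310 Hz.

2.31 Hz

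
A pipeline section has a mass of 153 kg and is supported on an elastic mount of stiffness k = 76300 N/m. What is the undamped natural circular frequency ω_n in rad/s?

22.3 rad/s

ω_n = √(k/m) = √(76300/153) = √498.7 = 22.33 rad/s.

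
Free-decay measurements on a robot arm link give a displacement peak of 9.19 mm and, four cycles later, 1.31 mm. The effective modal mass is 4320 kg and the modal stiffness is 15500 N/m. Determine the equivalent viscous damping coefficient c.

Logarithmic decrement δ = (1/n)·ln(x₀/x_n) = (1/4)·ln(9.19/1.31) = (1/4)·ln(7.015) = 0.4870.
ζ = δ/√(4π² + δ²) = 0.4870/√(39.48 + 0.237) = 0.4870/6.302 = 0.07728.
c = ζ · 2√(km) = 0.07728 × 2√(15500 × 4320) = 0.07728 × 16370 = 1265 N·s/m.

1260 N·s/m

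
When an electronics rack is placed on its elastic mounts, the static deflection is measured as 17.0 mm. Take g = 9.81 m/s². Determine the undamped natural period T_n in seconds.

ω_n = √(g/δ_st) = √(9.81/0.0170) = √577.1 = 24.02 rad/s.
T_n = 2π/ω_n = 6.283/24.02 = 0.2616 s.

0.262 s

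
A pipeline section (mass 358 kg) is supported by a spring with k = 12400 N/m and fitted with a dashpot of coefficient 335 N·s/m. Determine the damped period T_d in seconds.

ω_n = √(k/m) = √(12400/358) = 5.885 rad/s.
Critical damping c_c = 2√(k·m) = 2√(12400 × 358) = 4214 N·s/m, so ζ = c/c_c = 335/4214 = 0.07950.
ω_d = ω_n√(1 − ζ²) = 5.885 × √(1 − 0.00632) = 5.867 rad/s.
T_d = 2π/ω_d = 1.071 s.

1.07 s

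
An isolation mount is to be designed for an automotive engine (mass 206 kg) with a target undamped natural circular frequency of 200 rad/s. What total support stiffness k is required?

8240000 N/m

k = m·ω_n² = 206 × 200.0² = 206 × 40000 = 8240000 N/m.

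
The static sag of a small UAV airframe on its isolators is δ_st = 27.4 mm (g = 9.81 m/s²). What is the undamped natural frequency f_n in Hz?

ω_n = √(g/δ_st) = √(9.81/0.0274) = √358.0 = 18.92 rad/s.
f_n = ω_n/(2π) = 18.92/6.283 = 3.011 Hz.

3.01 Hz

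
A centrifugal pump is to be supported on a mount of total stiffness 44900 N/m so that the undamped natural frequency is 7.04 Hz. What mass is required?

ω_n = 2πf_n = 2π × 7.04 = 44.23 rad/s.
m = k/ω_n² = 44900/44.23² = 44900/1957 = 22.95 kg.

22.9 kg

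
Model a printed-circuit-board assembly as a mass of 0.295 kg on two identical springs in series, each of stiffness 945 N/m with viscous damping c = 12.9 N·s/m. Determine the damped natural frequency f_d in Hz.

5.33 Hz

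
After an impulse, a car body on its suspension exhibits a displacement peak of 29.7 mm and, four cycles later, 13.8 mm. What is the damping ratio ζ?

Logarithmic decrement δ = (1/n)·ln(x₀/x_n) = (1/4)·ln(29.7/13.8) = (1/4)·ln(2.152) = 0.1916.
ζ = δ/√(4π² + δ²) = 0.1916/√(39.48 + 0.0367) = 0.1916/6.286 = 0.03048.

0.0305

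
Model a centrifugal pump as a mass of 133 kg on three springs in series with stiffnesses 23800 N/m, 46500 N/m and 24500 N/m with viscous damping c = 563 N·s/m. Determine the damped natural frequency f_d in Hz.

1.31 Hz

Series springs: 1/k_eq = 1/23800 + 1/46500 + 1/24500 = 0.0001043, so k_eq = 9584 N/m.
ω_n = √(k_eq/m) = √(9584/133) = 8.489 rad/s.
Critical damping c_c = 2√(k_eq·m) = 2√(9584 × 133) = 2258 N·s/m, so ζ = c/c_c = 563/2258 = 0.2493.
ω_d = ω_n√(1 − ζ²) = 8.489 × √(1 − 0.0622) = 8.221 rad/s.
f_d = ω_d/(2π) = 1.308 Hz.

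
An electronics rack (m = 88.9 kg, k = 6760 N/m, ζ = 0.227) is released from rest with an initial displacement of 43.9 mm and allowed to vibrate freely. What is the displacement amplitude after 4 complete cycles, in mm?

0.125 mm

Logarithmic decrement δ = 2πζ/√(1 − ζ²) = 2π × 0.2270/√(1 − 0.0515) = 1.465.
After n cycles, x_n/x₀ = e^(−nδ), so x_4 = 43.9 × e^(−4 × 1.465) = 43.9 × 0.002857 = 0.1254 mm.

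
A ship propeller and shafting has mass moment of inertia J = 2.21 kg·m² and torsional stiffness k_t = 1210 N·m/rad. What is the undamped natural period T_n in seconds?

0.269 s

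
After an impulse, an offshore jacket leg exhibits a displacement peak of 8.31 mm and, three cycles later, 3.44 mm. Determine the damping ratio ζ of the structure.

Logarithmic decrement δ = (1/n)·ln(x₀/x_n) = (1/3)·ln(8.31/3.44) = (1/3)·ln(2.416) = 0.2940.
ζ = δ/√(4π² + δ²) = 0.2940/√(39.48 + 0.0864) = 0.2940/6.290 = 0.04674.

0.0467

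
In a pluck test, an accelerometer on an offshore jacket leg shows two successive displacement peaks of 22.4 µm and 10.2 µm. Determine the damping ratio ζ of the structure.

0.124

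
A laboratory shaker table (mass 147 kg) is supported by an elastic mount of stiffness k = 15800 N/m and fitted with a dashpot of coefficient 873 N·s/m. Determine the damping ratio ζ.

ω_n = √(k/m) = √(15800/147) = 10.37 rad/s.
Critical damping c_c = 2√(k·m) = 2√(15800 × 147) = 3048 N·s/m, so ζ = c/c_c = 873/3048 = 0.2864.

0.286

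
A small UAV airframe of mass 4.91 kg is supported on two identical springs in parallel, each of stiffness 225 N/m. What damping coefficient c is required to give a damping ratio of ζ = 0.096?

Parallel springs add: k_eq = 2 × 225 = 450.0 N/m.
c_c = 2√(k_eq·m) = 2√(450.0 × 4.91) = 94.01 N·s/m.
c = ζ·c_c = 0.096 × 94.01 = 9.025 N·s/m.

9.03 N·s/m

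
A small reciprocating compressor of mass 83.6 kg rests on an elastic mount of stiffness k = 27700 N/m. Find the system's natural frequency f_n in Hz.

2.90 Hz

ω_n = √(k/m) = √(27700/83.6) = √331.3 = 18.20 rad/s.
f_n = ω_n/(2π) = 18.20/6.283 = 2.897 Hz.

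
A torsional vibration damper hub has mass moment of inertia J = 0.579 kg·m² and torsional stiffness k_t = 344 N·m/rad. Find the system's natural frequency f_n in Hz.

3.88 Hz

ω_n = √(k_t/J) = √(344/0.579) = √594.1 = 24.37 rad/s.
f_n = ω_n/(2π) = 24.37/6.283 = 3.879 Hz.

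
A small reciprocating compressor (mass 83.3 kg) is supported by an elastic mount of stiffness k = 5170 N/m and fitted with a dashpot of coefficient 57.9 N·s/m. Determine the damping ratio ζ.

0.0441

ω_n = √(k/m) = √(5170/83.3) = 7.878 rad/s.
Critical damping c_c = 2√(k·m) = 2√(5170 × 83.3) = 1312 N·s/m, so ζ = c/c_c = 57.9/1312 = 0.04411.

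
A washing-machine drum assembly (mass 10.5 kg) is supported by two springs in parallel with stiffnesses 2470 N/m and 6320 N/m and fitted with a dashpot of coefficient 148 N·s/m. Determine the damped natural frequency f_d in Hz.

Parallel springs add: k_eq = 2470 + 6320 = 8790 N/m.
ω_n = √(k_eq/m) = √(8790/10.5) = 28.93 rad/s.
Critical damping c_c = 2√(k_eq·m) = 2√(8790 × 10.5) = 607.6 N·s/m, so ζ = c/c_c = 148/607.6 = 0.2436.
ω_d = ω_n√(1 − ζ²) = 28.93 × √(1 − 0.0593) = 28.06 rad/s.
f_d = ω_d/(2π) = 4.466 Hz.

4.47 Hz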